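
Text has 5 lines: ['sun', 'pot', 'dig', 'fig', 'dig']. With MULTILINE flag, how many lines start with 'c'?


With MULTILINE flag, ^ matches the start of each line.
Lines: ['sun', 'pot', 'dig', 'fig', 'dig']
Checking which lines start with 'c':
  Line 1: 'sun' -> no
  Line 2: 'pot' -> no
  Line 3: 'dig' -> no
  Line 4: 'fig' -> no
  Line 5: 'dig' -> no
Matching lines: []
Count: 0

0


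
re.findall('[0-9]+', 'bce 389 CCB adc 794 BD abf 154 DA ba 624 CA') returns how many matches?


Pattern '[0-9]+' finds one or more digits.
Text: 'bce 389 CCB adc 794 BD abf 154 DA ba 624 CA'
Scanning for matches:
  Match 1: '389'
  Match 2: '794'
  Match 3: '154'
  Match 4: '624'
Total matches: 4

4


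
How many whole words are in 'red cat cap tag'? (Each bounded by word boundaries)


Word boundaries (\b) mark the start/end of each word.
Text: 'red cat cap tag'
Splitting by whitespace:
  Word 1: 'red'
  Word 2: 'cat'
  Word 3: 'cap'
  Word 4: 'tag'
Total whole words: 4

4


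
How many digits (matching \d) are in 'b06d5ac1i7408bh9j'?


\d matches any digit 0-9.
Scanning 'b06d5ac1i7408bh9j':
  pos 1: '0' -> DIGIT
  pos 2: '6' -> DIGIT
  pos 4: '5' -> DIGIT
  pos 7: '1' -> DIGIT
  pos 9: '7' -> DIGIT
  pos 10: '4' -> DIGIT
  pos 11: '0' -> DIGIT
  pos 12: '8' -> DIGIT
  pos 15: '9' -> DIGIT
Digits found: ['0', '6', '5', '1', '7', '4', '0', '8', '9']
Total: 9

9


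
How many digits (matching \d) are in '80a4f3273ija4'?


\d matches any digit 0-9.
Scanning '80a4f3273ija4':
  pos 0: '8' -> DIGIT
  pos 1: '0' -> DIGIT
  pos 3: '4' -> DIGIT
  pos 5: '3' -> DIGIT
  pos 6: '2' -> DIGIT
  pos 7: '7' -> DIGIT
  pos 8: '3' -> DIGIT
  pos 12: '4' -> DIGIT
Digits found: ['8', '0', '4', '3', '2', '7', '3', '4']
Total: 8

8


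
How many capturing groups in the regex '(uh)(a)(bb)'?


To count capturing groups, count each '(' that starts a group.
Pattern: '(uh)(a)(bb)'
Walking through the pattern:
  Position 0: '(' -> group #1
  Position 4: '(' -> group #2
  Position 7: '(' -> group #3
Total capturing groups: 3

3


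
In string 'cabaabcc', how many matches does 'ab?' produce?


Pattern 'ab?' matches 'a' optionally followed by 'b'.
String: 'cabaabcc'
Scanning left to right for 'a' then checking next char:
  Match 1: 'ab' (a followed by b)
  Match 2: 'a' (a not followed by b)
  Match 3: 'ab' (a followed by b)
Total matches: 3

3


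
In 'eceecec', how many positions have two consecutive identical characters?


Looking for consecutive identical characters in 'eceecec':
  pos 0-1: 'e' vs 'c' -> different
  pos 1-2: 'c' vs 'e' -> different
  pos 2-3: 'e' vs 'e' -> MATCH ('ee')
  pos 3-4: 'e' vs 'c' -> different
  pos 4-5: 'c' vs 'e' -> different
  pos 5-6: 'e' vs 'c' -> different
Consecutive identical pairs: ['ee']
Count: 1

1


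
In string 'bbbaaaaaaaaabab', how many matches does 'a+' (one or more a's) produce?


Pattern 'a+' matches one or more consecutive a's.
String: 'bbbaaaaaaaaabab'
Scanning for runs of a:
  Match 1: 'aaaaaaaaa' (length 9)
  Match 2: 'a' (length 1)
Total matches: 2

2


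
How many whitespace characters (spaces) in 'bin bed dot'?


\s matches whitespace characters (spaces, tabs, etc.).
Text: 'bin bed dot'
This text has 3 words separated by spaces.
Number of spaces = number of words - 1 = 3 - 1 = 2

2


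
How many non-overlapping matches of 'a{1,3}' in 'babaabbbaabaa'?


Pattern 'a{1,3}' matches between 1 and 3 consecutive a's (greedy).
String: 'babaabbbaabaa'
Finding runs of a's and applying greedy matching:
  Run at pos 1: 'a' (length 1)
  Run at pos 3: 'aa' (length 2)
  Run at pos 8: 'aa' (length 2)
  Run at pos 11: 'aa' (length 2)
Matches: ['a', 'aa', 'aa', 'aa']
Count: 4

4


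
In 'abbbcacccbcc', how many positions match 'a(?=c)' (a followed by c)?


Lookahead 'a(?=c)' matches 'a' only when followed by 'c'.
String: 'abbbcacccbcc'
Checking each position where char is 'a':
  pos 0: 'a' -> no (next='b')
  pos 5: 'a' -> MATCH (next='c')
Matching positions: [5]
Count: 1

1


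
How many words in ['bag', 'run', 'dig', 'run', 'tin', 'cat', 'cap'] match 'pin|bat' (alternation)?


Alternation 'pin|bat' matches either 'pin' or 'bat'.
Checking each word:
  'bag' -> no
  'run' -> no
  'dig' -> no
  'run' -> no
  'tin' -> no
  'cat' -> no
  'cap' -> no
Matches: []
Count: 0

0


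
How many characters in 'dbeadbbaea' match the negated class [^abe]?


Negated class [^abe] matches any char NOT in {a, b, e}
Scanning 'dbeadbbaea':
  pos 0: 'd' -> MATCH
  pos 1: 'b' -> no (excluded)
  pos 2: 'e' -> no (excluded)
  pos 3: 'a' -> no (excluded)
  pos 4: 'd' -> MATCH
  pos 5: 'b' -> no (excluded)
  pos 6: 'b' -> no (excluded)
  pos 7: 'a' -> no (excluded)
  pos 8: 'e' -> no (excluded)
  pos 9: 'a' -> no (excluded)
Total matches: 2

2


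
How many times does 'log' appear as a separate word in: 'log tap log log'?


Scanning each word for exact match 'log':
  Word 1: 'log' -> MATCH
  Word 2: 'tap' -> no
  Word 3: 'log' -> MATCH
  Word 4: 'log' -> MATCH
Total matches: 3

3


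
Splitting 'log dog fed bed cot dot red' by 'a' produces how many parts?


Splitting by 'a' breaks the string at each occurrence of the separator.
Text: 'log dog fed bed cot dot red'
Parts after split:
  Part 1: 'log dog fed bed cot dot red'
Total parts: 1

1


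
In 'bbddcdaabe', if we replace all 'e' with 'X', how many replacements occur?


re.sub('e', 'X', text) replaces every occurrence of 'e' with 'X'.
Text: 'bbddcdaabe'
Scanning for 'e':
  pos 9: 'e' -> replacement #1
Total replacements: 1

1


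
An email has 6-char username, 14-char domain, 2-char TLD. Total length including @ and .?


An email address has format: username@domain.tld
Username length: 6
'@' character: 1
Domain length: 14
'.' character: 1
TLD length: 2
Total = 6 + 1 + 14 + 1 + 2 = 24

24


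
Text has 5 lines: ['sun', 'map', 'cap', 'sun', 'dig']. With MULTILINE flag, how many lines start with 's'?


With MULTILINE flag, ^ matches the start of each line.
Lines: ['sun', 'map', 'cap', 'sun', 'dig']
Checking which lines start with 's':
  Line 1: 'sun' -> MATCH
  Line 2: 'map' -> no
  Line 3: 'cap' -> no
  Line 4: 'sun' -> MATCH
  Line 5: 'dig' -> no
Matching lines: ['sun', 'sun']
Count: 2

2


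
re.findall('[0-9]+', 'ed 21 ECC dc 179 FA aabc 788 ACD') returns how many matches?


Pattern '[0-9]+' finds one or more digits.
Text: 'ed 21 ECC dc 179 FA aabc 788 ACD'
Scanning for matches:
  Match 1: '21'
  Match 2: '179'
  Match 3: '788'
Total matches: 3

3


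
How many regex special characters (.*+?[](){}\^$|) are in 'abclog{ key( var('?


Regex special characters are: . * + ? [ ] ( ) { } \ ^ $ |
Scanning 'abclog{ key( var(':
  pos 6: '{' -> SPECIAL
  pos 11: '(' -> SPECIAL
  pos 16: '(' -> SPECIAL
Special chars found: ['{', '(', '(']
Total: 3

3


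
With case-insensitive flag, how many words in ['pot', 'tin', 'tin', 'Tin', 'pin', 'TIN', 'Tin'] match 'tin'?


Case-insensitive matching: compare each word's lowercase form to 'tin'.
  'pot' -> lower='pot' -> no
  'tin' -> lower='tin' -> MATCH
  'tin' -> lower='tin' -> MATCH
  'Tin' -> lower='tin' -> MATCH
  'pin' -> lower='pin' -> no
  'TIN' -> lower='tin' -> MATCH
  'Tin' -> lower='tin' -> MATCH
Matches: ['tin', 'tin', 'Tin', 'TIN', 'Tin']
Count: 5

5


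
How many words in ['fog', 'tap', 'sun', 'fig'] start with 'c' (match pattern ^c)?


Pattern ^c anchors to start of word. Check which words begin with 'c':
  'fog' -> no
  'tap' -> no
  'sun' -> no
  'fig' -> no
Matching words: []
Count: 0

0


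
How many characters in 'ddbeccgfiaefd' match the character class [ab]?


Character class [ab] matches any of: {a, b}
Scanning string 'ddbeccgfiaefd' character by character:
  pos 0: 'd' -> no
  pos 1: 'd' -> no
  pos 2: 'b' -> MATCH
  pos 3: 'e' -> no
  pos 4: 'c' -> no
  pos 5: 'c' -> no
  pos 6: 'g' -> no
  pos 7: 'f' -> no
  pos 8: 'i' -> no
  pos 9: 'a' -> MATCH
  pos 10: 'e' -> no
  pos 11: 'f' -> no
  pos 12: 'd' -> no
Total matches: 2

2


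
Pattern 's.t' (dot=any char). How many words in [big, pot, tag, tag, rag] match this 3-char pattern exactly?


Pattern 's.t' means: starts with 's', any single char, ends with 't'.
Checking each word (must be exactly 3 chars):
  'big' (len=3): no
  'pot' (len=3): no
  'tag' (len=3): no
  'tag' (len=3): no
  'rag' (len=3): no
Matching words: []
Total: 0

0


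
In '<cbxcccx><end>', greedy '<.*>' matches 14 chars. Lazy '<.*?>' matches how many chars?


Greedy '<.*>' tries to match as MUCH as possible.
Lazy '<.*?>' tries to match as LITTLE as possible.

String: '<cbxcccx><end>'
Greedy '<.*>' starts at first '<' and extends to the LAST '>': '<cbxcccx><end>' (14 chars)
Lazy '<.*?>' starts at first '<' and stops at the FIRST '>': '<cbxcccx>' (9 chars)

9


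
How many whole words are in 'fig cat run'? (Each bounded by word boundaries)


Word boundaries (\b) mark the start/end of each word.
Text: 'fig cat run'
Splitting by whitespace:
  Word 1: 'fig'
  Word 2: 'cat'
  Word 3: 'run'
Total whole words: 3

3


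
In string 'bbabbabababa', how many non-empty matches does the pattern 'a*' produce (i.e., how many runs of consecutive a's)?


Pattern 'a*' matches zero or more a's. We want non-empty runs of consecutive a's.
String: 'bbabbabababa'
Walking through the string to find runs of a's:
  Run 1: positions 2-2 -> 'a'
  Run 2: positions 5-5 -> 'a'
  Run 3: positions 7-7 -> 'a'
  Run 4: positions 9-9 -> 'a'
  Run 5: positions 11-11 -> 'a'
Non-empty runs found: ['a', 'a', 'a', 'a', 'a']
Count: 5

5


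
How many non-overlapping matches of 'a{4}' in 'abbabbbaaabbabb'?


Pattern 'a{4}' matches exactly 4 consecutive a's (greedy, non-overlapping).
String: 'abbabbbaaabbabb'
Scanning for runs of a's:
  Run at pos 0: 'a' (length 1) -> 0 match(es)
  Run at pos 3: 'a' (length 1) -> 0 match(es)
  Run at pos 7: 'aaa' (length 3) -> 0 match(es)
  Run at pos 12: 'a' (length 1) -> 0 match(es)
Matches found: []
Total: 0

0


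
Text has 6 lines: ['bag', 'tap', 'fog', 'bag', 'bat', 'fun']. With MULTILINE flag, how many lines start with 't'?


With MULTILINE flag, ^ matches the start of each line.
Lines: ['bag', 'tap', 'fog', 'bag', 'bat', 'fun']
Checking which lines start with 't':
  Line 1: 'bag' -> no
  Line 2: 'tap' -> MATCH
  Line 3: 'fog' -> no
  Line 4: 'bag' -> no
  Line 5: 'bat' -> no
  Line 6: 'fun' -> no
Matching lines: ['tap']
Count: 1

1


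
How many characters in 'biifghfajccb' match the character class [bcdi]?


Character class [bcdi] matches any of: {b, c, d, i}
Scanning string 'biifghfajccb' character by character:
  pos 0: 'b' -> MATCH
  pos 1: 'i' -> MATCH
  pos 2: 'i' -> MATCH
  pos 3: 'f' -> no
  pos 4: 'g' -> no
  pos 5: 'h' -> no
  pos 6: 'f' -> no
  pos 7: 'a' -> no
  pos 8: 'j' -> no
  pos 9: 'c' -> MATCH
  pos 10: 'c' -> MATCH
  pos 11: 'b' -> MATCH
Total matches: 6

6


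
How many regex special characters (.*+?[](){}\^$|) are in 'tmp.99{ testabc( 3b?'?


Regex special characters are: . * + ? [ ] ( ) { } \ ^ $ |
Scanning 'tmp.99{ testabc( 3b?':
  pos 3: '.' -> SPECIAL
  pos 6: '{' -> SPECIAL
  pos 15: '(' -> SPECIAL
  pos 19: '?' -> SPECIAL
Special chars found: ['.', '{', '(', '?']
Total: 4

4


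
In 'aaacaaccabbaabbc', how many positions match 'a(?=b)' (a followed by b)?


Lookahead 'a(?=b)' matches 'a' only when followed by 'b'.
String: 'aaacaaccabbaabbc'
Checking each position where char is 'a':
  pos 0: 'a' -> no (next='a')
  pos 1: 'a' -> no (next='a')
  pos 2: 'a' -> no (next='c')
  pos 4: 'a' -> no (next='a')
  pos 5: 'a' -> no (next='c')
  pos 8: 'a' -> MATCH (next='b')
  pos 11: 'a' -> no (next='a')
  pos 12: 'a' -> MATCH (next='b')
Matching positions: [8, 12]
Count: 2

2


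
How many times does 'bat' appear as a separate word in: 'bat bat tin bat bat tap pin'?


Scanning each word for exact match 'bat':
  Word 1: 'bat' -> MATCH
  Word 2: 'bat' -> MATCH
  Word 3: 'tin' -> no
  Word 4: 'bat' -> MATCH
  Word 5: 'bat' -> MATCH
  Word 6: 'tap' -> no
  Word 7: 'pin' -> no
Total matches: 4

4


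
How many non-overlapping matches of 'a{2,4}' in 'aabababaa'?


Pattern 'a{2,4}' matches between 2 and 4 consecutive a's (greedy).
String: 'aabababaa'
Finding runs of a's and applying greedy matching:
  Run at pos 0: 'aa' (length 2)
  Run at pos 3: 'a' (length 1)
  Run at pos 5: 'a' (length 1)
  Run at pos 7: 'aa' (length 2)
Matches: ['aa', 'aa']
Count: 2

2


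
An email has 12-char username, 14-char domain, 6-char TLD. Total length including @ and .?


An email address has format: username@domain.tld
Username length: 12
'@' character: 1
Domain length: 14
'.' character: 1
TLD length: 6
Total = 12 + 1 + 14 + 1 + 6 = 34

34


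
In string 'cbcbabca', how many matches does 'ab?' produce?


Pattern 'ab?' matches 'a' optionally followed by 'b'.
String: 'cbcbabca'
Scanning left to right for 'a' then checking next char:
  Match 1: 'ab' (a followed by b)
  Match 2: 'a' (a not followed by b)
Total matches: 2

2


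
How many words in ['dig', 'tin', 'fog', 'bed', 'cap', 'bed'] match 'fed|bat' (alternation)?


Alternation 'fed|bat' matches either 'fed' or 'bat'.
Checking each word:
  'dig' -> no
  'tin' -> no
  'fog' -> no
  'bed' -> no
  'cap' -> no
  'bed' -> no
Matches: []
Count: 0

0


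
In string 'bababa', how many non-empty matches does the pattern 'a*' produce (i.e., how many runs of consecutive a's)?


Pattern 'a*' matches zero or more a's. We want non-empty runs of consecutive a's.
String: 'bababa'
Walking through the string to find runs of a's:
  Run 1: positions 1-1 -> 'a'
  Run 2: positions 3-3 -> 'a'
  Run 3: positions 5-5 -> 'a'
Non-empty runs found: ['a', 'a', 'a']
Count: 3

3


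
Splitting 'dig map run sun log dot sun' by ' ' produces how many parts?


Splitting by ' ' breaks the string at each occurrence of the separator.
Text: 'dig map run sun log dot sun'
Parts after split:
  Part 1: 'dig'
  Part 2: 'map'
  Part 3: 'run'
  Part 4: 'sun'
  Part 5: 'log'
  Part 6: 'dot'
  Part 7: 'sun'
Total parts: 7

7


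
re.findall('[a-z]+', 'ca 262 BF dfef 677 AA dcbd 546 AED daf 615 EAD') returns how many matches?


Pattern '[a-z]+' finds one or more lowercase letters.
Text: 'ca 262 BF dfef 677 AA dcbd 546 AED daf 615 EAD'
Scanning for matches:
  Match 1: 'ca'
  Match 2: 'dfef'
  Match 3: 'dcbd'
  Match 4: 'daf'
Total matches: 4

4


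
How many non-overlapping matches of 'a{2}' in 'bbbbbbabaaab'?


Pattern 'a{2}' matches exactly 2 consecutive a's (greedy, non-overlapping).
String: 'bbbbbbabaaab'
Scanning for runs of a's:
  Run at pos 6: 'a' (length 1) -> 0 match(es)
  Run at pos 8: 'aaa' (length 3) -> 1 match(es)
Matches found: ['aa']
Total: 1

1


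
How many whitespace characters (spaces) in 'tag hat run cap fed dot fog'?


\s matches whitespace characters (spaces, tabs, etc.).
Text: 'tag hat run cap fed dot fog'
This text has 7 words separated by spaces.
Number of spaces = number of words - 1 = 7 - 1 = 6

6


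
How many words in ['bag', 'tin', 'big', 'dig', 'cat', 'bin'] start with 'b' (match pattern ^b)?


Pattern ^b anchors to start of word. Check which words begin with 'b':
  'bag' -> MATCH (starts with 'b')
  'tin' -> no
  'big' -> MATCH (starts with 'b')
  'dig' -> no
  'cat' -> no
  'bin' -> MATCH (starts with 'b')
Matching words: ['bag', 'big', 'bin']
Count: 3

3


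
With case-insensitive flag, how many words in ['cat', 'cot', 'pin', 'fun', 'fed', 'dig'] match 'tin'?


Case-insensitive matching: compare each word's lowercase form to 'tin'.
  'cat' -> lower='cat' -> no
  'cot' -> lower='cot' -> no
  'pin' -> lower='pin' -> no
  'fun' -> lower='fun' -> no
  'fed' -> lower='fed' -> no
  'dig' -> lower='dig' -> no
Matches: []
Count: 0

0


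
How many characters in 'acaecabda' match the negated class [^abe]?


Negated class [^abe] matches any char NOT in {a, b, e}
Scanning 'acaecabda':
  pos 0: 'a' -> no (excluded)
  pos 1: 'c' -> MATCH
  pos 2: 'a' -> no (excluded)
  pos 3: 'e' -> no (excluded)
  pos 4: 'c' -> MATCH
  pos 5: 'a' -> no (excluded)
  pos 6: 'b' -> no (excluded)
  pos 7: 'd' -> MATCH
  pos 8: 'a' -> no (excluded)
Total matches: 3

3


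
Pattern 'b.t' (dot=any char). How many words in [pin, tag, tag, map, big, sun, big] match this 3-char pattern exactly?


Pattern 'b.t' means: starts with 'b', any single char, ends with 't'.
Checking each word (must be exactly 3 chars):
  'pin' (len=3): no
  'tag' (len=3): no
  'tag' (len=3): no
  'map' (len=3): no
  'big' (len=3): no
  'sun' (len=3): no
  'big' (len=3): no
Matching words: []
Total: 0

0


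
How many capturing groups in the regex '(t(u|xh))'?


To count capturing groups, count each '(' that starts a group.
Pattern: '(t(u|xh))'
Walking through the pattern:
  Position 0: '(' -> group #1
  Position 2: '(' -> group #2
Total capturing groups: 2

2


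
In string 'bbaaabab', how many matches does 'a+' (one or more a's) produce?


Pattern 'a+' matches one or more consecutive a's.
String: 'bbaaabab'
Scanning for runs of a:
  Match 1: 'aaa' (length 3)
  Match 2: 'a' (length 1)
Total matches: 2

2


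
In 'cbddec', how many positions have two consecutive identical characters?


Looking for consecutive identical characters in 'cbddec':
  pos 0-1: 'c' vs 'b' -> different
  pos 1-2: 'b' vs 'd' -> different
  pos 2-3: 'd' vs 'd' -> MATCH ('dd')
  pos 3-4: 'd' vs 'e' -> different
  pos 4-5: 'e' vs 'c' -> different
Consecutive identical pairs: ['dd']
Count: 1

1


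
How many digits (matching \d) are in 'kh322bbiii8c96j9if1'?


\d matches any digit 0-9.
Scanning 'kh322bbiii8c96j9if1':
  pos 2: '3' -> DIGIT
  pos 3: '2' -> DIGIT
  pos 4: '2' -> DIGIT
  pos 10: '8' -> DIGIT
  pos 12: '9' -> DIGIT
  pos 13: '6' -> DIGIT
  pos 15: '9' -> DIGIT
  pos 18: '1' -> DIGIT
Digits found: ['3', '2', '2', '8', '9', '6', '9', '1']
Total: 8

8


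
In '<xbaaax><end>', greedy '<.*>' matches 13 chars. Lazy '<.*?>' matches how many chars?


Greedy '<.*>' tries to match as MUCH as possible.
Lazy '<.*?>' tries to match as LITTLE as possible.

String: '<xbaaax><end>'
Greedy '<.*>' starts at first '<' and extends to the LAST '>': '<xbaaax><end>' (13 chars)
Lazy '<.*?>' starts at first '<' and stops at the FIRST '>': '<xbaaax>' (8 chars)

8


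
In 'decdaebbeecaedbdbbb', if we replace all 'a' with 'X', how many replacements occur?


re.sub('a', 'X', text) replaces every occurrence of 'a' with 'X'.
Text: 'decdaebbeecaedbdbbb'
Scanning for 'a':
  pos 4: 'a' -> replacement #1
  pos 11: 'a' -> replacement #2
Total replacements: 2

2


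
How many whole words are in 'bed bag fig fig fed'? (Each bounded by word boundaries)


Word boundaries (\b) mark the start/end of each word.
Text: 'bed bag fig fig fed'
Splitting by whitespace:
  Word 1: 'bed'
  Word 2: 'bag'
  Word 3: 'fig'
  Word 4: 'fig'
  Word 5: 'fed'
Total whole words: 5

5


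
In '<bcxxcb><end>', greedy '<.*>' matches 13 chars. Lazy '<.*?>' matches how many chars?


Greedy '<.*>' tries to match as MUCH as possible.
Lazy '<.*?>' tries to match as LITTLE as possible.

String: '<bcxxcb><end>'
Greedy '<.*>' starts at first '<' and extends to the LAST '>': '<bcxxcb><end>' (13 chars)
Lazy '<.*?>' starts at first '<' and stops at the FIRST '>': '<bcxxcb>' (8 chars)

8


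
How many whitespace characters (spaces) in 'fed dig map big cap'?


\s matches whitespace characters (spaces, tabs, etc.).
Text: 'fed dig map big cap'
This text has 5 words separated by spaces.
Number of spaces = number of words - 1 = 5 - 1 = 4

4


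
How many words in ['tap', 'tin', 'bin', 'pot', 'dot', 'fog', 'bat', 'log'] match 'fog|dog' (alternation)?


Alternation 'fog|dog' matches either 'fog' or 'dog'.
Checking each word:
  'tap' -> no
  'tin' -> no
  'bin' -> no
  'pot' -> no
  'dot' -> no
  'fog' -> MATCH
  'bat' -> no
  'log' -> no
Matches: ['fog']
Count: 1

1


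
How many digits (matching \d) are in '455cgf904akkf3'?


\d matches any digit 0-9.
Scanning '455cgf904akkf3':
  pos 0: '4' -> DIGIT
  pos 1: '5' -> DIGIT
  pos 2: '5' -> DIGIT
  pos 6: '9' -> DIGIT
  pos 7: '0' -> DIGIT
  pos 8: '4' -> DIGIT
  pos 13: '3' -> DIGIT
Digits found: ['4', '5', '5', '9', '0', '4', '3']
Total: 7

7


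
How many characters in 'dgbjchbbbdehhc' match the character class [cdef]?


Character class [cdef] matches any of: {c, d, e, f}
Scanning string 'dgbjchbbbdehhc' character by character:
  pos 0: 'd' -> MATCH
  pos 1: 'g' -> no
  pos 2: 'b' -> no
  pos 3: 'j' -> no
  pos 4: 'c' -> MATCH
  pos 5: 'h' -> no
  pos 6: 'b' -> no
  pos 7: 'b' -> no
  pos 8: 'b' -> no
  pos 9: 'd' -> MATCH
  pos 10: 'e' -> MATCH
  pos 11: 'h' -> no
  pos 12: 'h' -> no
  pos 13: 'c' -> MATCH
Total matches: 5

5


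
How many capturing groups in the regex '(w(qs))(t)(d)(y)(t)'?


To count capturing groups, count each '(' that starts a group.
Pattern: '(w(qs))(t)(d)(y)(t)'
Walking through the pattern:
  Position 0: '(' -> group #1
  Position 2: '(' -> group #2
  Position 7: '(' -> group #3
  Position 10: '(' -> group #4
  Position 13: '(' -> group #5
  Position 16: '(' -> group #6
Total capturing groups: 6

6


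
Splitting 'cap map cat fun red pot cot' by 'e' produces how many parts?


Splitting by 'e' breaks the string at each occurrence of the separator.
Text: 'cap map cat fun red pot cot'
Parts after split:
  Part 1: 'cap map cat fun r'
  Part 2: 'd pot cot'
Total parts: 2

2


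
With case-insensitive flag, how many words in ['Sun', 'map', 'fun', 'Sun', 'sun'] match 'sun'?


Case-insensitive matching: compare each word's lowercase form to 'sun'.
  'Sun' -> lower='sun' -> MATCH
  'map' -> lower='map' -> no
  'fun' -> lower='fun' -> no
  'Sun' -> lower='sun' -> MATCH
  'sun' -> lower='sun' -> MATCH
Matches: ['Sun', 'Sun', 'sun']
Count: 3

3


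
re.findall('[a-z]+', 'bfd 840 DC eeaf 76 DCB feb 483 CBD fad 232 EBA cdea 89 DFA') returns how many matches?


Pattern '[a-z]+' finds one or more lowercase letters.
Text: 'bfd 840 DC eeaf 76 DCB feb 483 CBD fad 232 EBA cdea 89 DFA'
Scanning for matches:
  Match 1: 'bfd'
  Match 2: 'eeaf'
  Match 3: 'feb'
  Match 4: 'fad'
  Match 5: 'cdea'
Total matches: 5

5


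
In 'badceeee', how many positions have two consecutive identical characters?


Looking for consecutive identical characters in 'badceeee':
  pos 0-1: 'b' vs 'a' -> different
  pos 1-2: 'a' vs 'd' -> different
  pos 2-3: 'd' vs 'c' -> different
  pos 3-4: 'c' vs 'e' -> different
  pos 4-5: 'e' vs 'e' -> MATCH ('ee')
  pos 5-6: 'e' vs 'e' -> MATCH ('ee')
  pos 6-7: 'e' vs 'e' -> MATCH ('ee')
Consecutive identical pairs: ['ee', 'ee', 'ee']
Count: 3

3


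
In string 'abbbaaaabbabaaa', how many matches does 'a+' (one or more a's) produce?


Pattern 'a+' matches one or more consecutive a's.
String: 'abbbaaaabbabaaa'
Scanning for runs of a:
  Match 1: 'a' (length 1)
  Match 2: 'aaaa' (length 4)
  Match 3: 'a' (length 1)
  Match 4: 'aaa' (length 3)
Total matches: 4

4


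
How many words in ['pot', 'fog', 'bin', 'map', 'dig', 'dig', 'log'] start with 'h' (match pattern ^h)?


Pattern ^h anchors to start of word. Check which words begin with 'h':
  'pot' -> no
  'fog' -> no
  'bin' -> no
  'map' -> no
  'dig' -> no
  'dig' -> no
  'log' -> no
Matching words: []
Count: 0

0


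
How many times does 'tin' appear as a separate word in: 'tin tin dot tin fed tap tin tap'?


Scanning each word for exact match 'tin':
  Word 1: 'tin' -> MATCH
  Word 2: 'tin' -> MATCH
  Word 3: 'dot' -> no
  Word 4: 'tin' -> MATCH
  Word 5: 'fed' -> no
  Word 6: 'tap' -> no
  Word 7: 'tin' -> MATCH
  Word 8: 'tap' -> no
Total matches: 4

4


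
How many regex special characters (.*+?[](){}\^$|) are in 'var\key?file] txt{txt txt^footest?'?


Regex special characters are: . * + ? [ ] ( ) { } \ ^ $ |
Scanning 'var\key?file] txt{txt txt^footest?':
  pos 3: '\' -> SPECIAL
  pos 7: '?' -> SPECIAL
  pos 12: ']' -> SPECIAL
  pos 17: '{' -> SPECIAL
  pos 25: '^' -> SPECIAL
  pos 33: '?' -> SPECIAL
Special chars found: ['\\', '?', ']', '{', '^', '?']
Total: 6

6


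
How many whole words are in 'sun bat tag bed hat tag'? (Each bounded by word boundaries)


Word boundaries (\b) mark the start/end of each word.
Text: 'sun bat tag bed hat tag'
Splitting by whitespace:
  Word 1: 'sun'
  Word 2: 'bat'
  Word 3: 'tag'
  Word 4: 'bed'
  Word 5: 'hat'
  Word 6: 'tag'
Total whole words: 6

6


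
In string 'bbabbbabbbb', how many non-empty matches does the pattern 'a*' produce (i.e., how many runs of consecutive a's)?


Pattern 'a*' matches zero or more a's. We want non-empty runs of consecutive a's.
String: 'bbabbbabbbb'
Walking through the string to find runs of a's:
  Run 1: positions 2-2 -> 'a'
  Run 2: positions 6-6 -> 'a'
Non-empty runs found: ['a', 'a']
Count: 2

2


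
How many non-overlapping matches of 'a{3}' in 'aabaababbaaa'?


Pattern 'a{3}' matches exactly 3 consecutive a's (greedy, non-overlapping).
String: 'aabaababbaaa'
Scanning for runs of a's:
  Run at pos 0: 'aa' (length 2) -> 0 match(es)
  Run at pos 3: 'aa' (length 2) -> 0 match(es)
  Run at pos 6: 'a' (length 1) -> 0 match(es)
  Run at pos 9: 'aaa' (length 3) -> 1 match(es)
Matches found: ['aaa']
Total: 1

1


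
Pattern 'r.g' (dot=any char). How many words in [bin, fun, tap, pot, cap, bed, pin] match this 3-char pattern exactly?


Pattern 'r.g' means: starts with 'r', any single char, ends with 'g'.
Checking each word (must be exactly 3 chars):
  'bin' (len=3): no
  'fun' (len=3): no
  'tap' (len=3): no
  'pot' (len=3): no
  'cap' (len=3): no
  'bed' (len=3): no
  'pin' (len=3): no
Matching words: []
Total: 0

0


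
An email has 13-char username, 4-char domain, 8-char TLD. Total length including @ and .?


An email address has format: username@domain.tld
Username length: 13
'@' character: 1
Domain length: 4
'.' character: 1
TLD length: 8
Total = 13 + 1 + 4 + 1 + 8 = 27

27


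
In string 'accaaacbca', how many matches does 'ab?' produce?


Pattern 'ab?' matches 'a' optionally followed by 'b'.
String: 'accaaacbca'
Scanning left to right for 'a' then checking next char:
  Match 1: 'a' (a not followed by b)
  Match 2: 'a' (a not followed by b)
  Match 3: 'a' (a not followed by b)
  Match 4: 'a' (a not followed by b)
  Match 5: 'a' (a not followed by b)
Total matches: 5

5


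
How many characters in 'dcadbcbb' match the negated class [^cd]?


Negated class [^cd] matches any char NOT in {c, d}
Scanning 'dcadbcbb':
  pos 0: 'd' -> no (excluded)
  pos 1: 'c' -> no (excluded)
  pos 2: 'a' -> MATCH
  pos 3: 'd' -> no (excluded)
  pos 4: 'b' -> MATCH
  pos 5: 'c' -> no (excluded)
  pos 6: 'b' -> MATCH
  pos 7: 'b' -> MATCH
Total matches: 4

4


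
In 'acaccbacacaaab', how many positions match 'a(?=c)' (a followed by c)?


Lookahead 'a(?=c)' matches 'a' only when followed by 'c'.
String: 'acaccbacacaaab'
Checking each position where char is 'a':
  pos 0: 'a' -> MATCH (next='c')
  pos 2: 'a' -> MATCH (next='c')
  pos 6: 'a' -> MATCH (next='c')
  pos 8: 'a' -> MATCH (next='c')
  pos 10: 'a' -> no (next='a')
  pos 11: 'a' -> no (next='a')
  pos 12: 'a' -> no (next='b')
Matching positions: [0, 2, 6, 8]
Count: 4

4


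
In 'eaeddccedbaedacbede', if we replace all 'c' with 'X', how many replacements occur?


re.sub('c', 'X', text) replaces every occurrence of 'c' with 'X'.
Text: 'eaeddccedbaedacbede'
Scanning for 'c':
  pos 5: 'c' -> replacement #1
  pos 6: 'c' -> replacement #2
  pos 14: 'c' -> replacement #3
Total replacements: 3

3


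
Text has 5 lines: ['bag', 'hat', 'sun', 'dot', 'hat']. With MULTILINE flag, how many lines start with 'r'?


With MULTILINE flag, ^ matches the start of each line.
Lines: ['bag', 'hat', 'sun', 'dot', 'hat']
Checking which lines start with 'r':
  Line 1: 'bag' -> no
  Line 2: 'hat' -> no
  Line 3: 'sun' -> no
  Line 4: 'dot' -> no
  Line 5: 'hat' -> no
Matching lines: []
Count: 0

0


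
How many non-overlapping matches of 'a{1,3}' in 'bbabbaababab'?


Pattern 'a{1,3}' matches between 1 and 3 consecutive a's (greedy).
String: 'bbabbaababab'
Finding runs of a's and applying greedy matching:
  Run at pos 2: 'a' (length 1)
  Run at pos 5: 'aa' (length 2)
  Run at pos 8: 'a' (length 1)
  Run at pos 10: 'a' (length 1)
Matches: ['a', 'aa', 'a', 'a']
Count: 4

4


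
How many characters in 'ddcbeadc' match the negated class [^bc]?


Negated class [^bc] matches any char NOT in {b, c}
Scanning 'ddcbeadc':
  pos 0: 'd' -> MATCH
  pos 1: 'd' -> MATCH
  pos 2: 'c' -> no (excluded)
  pos 3: 'b' -> no (excluded)
  pos 4: 'e' -> MATCH
  pos 5: 'a' -> MATCH
  pos 6: 'd' -> MATCH
  pos 7: 'c' -> no (excluded)
Total matches: 5

5


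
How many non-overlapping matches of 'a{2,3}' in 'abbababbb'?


Pattern 'a{2,3}' matches between 2 and 3 consecutive a's (greedy).
String: 'abbababbb'
Finding runs of a's and applying greedy matching:
  Run at pos 0: 'a' (length 1)
  Run at pos 3: 'a' (length 1)
  Run at pos 5: 'a' (length 1)
Matches: []
Count: 0

0


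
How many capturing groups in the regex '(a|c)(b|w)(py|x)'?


To count capturing groups, count each '(' that starts a group.
Pattern: '(a|c)(b|w)(py|x)'
Walking through the pattern:
  Position 0: '(' -> group #1
  Position 5: '(' -> group #2
  Position 10: '(' -> group #3
Total capturing groups: 3

3


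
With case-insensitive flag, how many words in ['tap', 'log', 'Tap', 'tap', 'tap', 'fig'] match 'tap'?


Case-insensitive matching: compare each word's lowercase form to 'tap'.
  'tap' -> lower='tap' -> MATCH
  'log' -> lower='log' -> no
  'Tap' -> lower='tap' -> MATCH
  'tap' -> lower='tap' -> MATCH
  'tap' -> lower='tap' -> MATCH
  'fig' -> lower='fig' -> no
Matches: ['tap', 'Tap', 'tap', 'tap']
Count: 4

4


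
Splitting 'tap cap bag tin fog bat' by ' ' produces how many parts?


Splitting by ' ' breaks the string at each occurrence of the separator.
Text: 'tap cap bag tin fog bat'
Parts after split:
  Part 1: 'tap'
  Part 2: 'cap'
  Part 3: 'bag'
  Part 4: 'tin'
  Part 5: 'fog'
  Part 6: 'bat'
Total parts: 6

6


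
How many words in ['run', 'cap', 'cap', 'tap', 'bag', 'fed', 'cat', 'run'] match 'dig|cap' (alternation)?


Alternation 'dig|cap' matches either 'dig' or 'cap'.
Checking each word:
  'run' -> no
  'cap' -> MATCH
  'cap' -> MATCH
  'tap' -> no
  'bag' -> no
  'fed' -> no
  'cat' -> no
  'run' -> no
Matches: ['cap', 'cap']
Count: 2

2


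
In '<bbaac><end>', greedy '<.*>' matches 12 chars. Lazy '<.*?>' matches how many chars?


Greedy '<.*>' tries to match as MUCH as possible.
Lazy '<.*?>' tries to match as LITTLE as possible.

String: '<bbaac><end>'
Greedy '<.*>' starts at first '<' and extends to the LAST '>': '<bbaac><end>' (12 chars)
Lazy '<.*?>' starts at first '<' and stops at the FIRST '>': '<bbaac>' (7 chars)

7


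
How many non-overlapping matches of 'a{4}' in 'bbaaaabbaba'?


Pattern 'a{4}' matches exactly 4 consecutive a's (greedy, non-overlapping).
String: 'bbaaaabbaba'
Scanning for runs of a's:
  Run at pos 2: 'aaaa' (length 4) -> 1 match(es)
  Run at pos 8: 'a' (length 1) -> 0 match(es)
  Run at pos 10: 'a' (length 1) -> 0 match(es)
Matches found: ['aaaa']
Total: 1

1


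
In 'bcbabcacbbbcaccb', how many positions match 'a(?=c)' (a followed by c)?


Lookahead 'a(?=c)' matches 'a' only when followed by 'c'.
String: 'bcbabcacbbbcaccb'
Checking each position where char is 'a':
  pos 3: 'a' -> no (next='b')
  pos 6: 'a' -> MATCH (next='c')
  pos 12: 'a' -> MATCH (next='c')
Matching positions: [6, 12]
Count: 2

2


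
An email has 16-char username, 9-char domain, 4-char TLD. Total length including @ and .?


An email address has format: username@domain.tld
Username length: 16
'@' character: 1
Domain length: 9
'.' character: 1
TLD length: 4
Total = 16 + 1 + 9 + 1 + 4 = 31

31


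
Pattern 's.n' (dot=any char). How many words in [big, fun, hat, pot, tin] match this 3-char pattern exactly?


Pattern 's.n' means: starts with 's', any single char, ends with 'n'.
Checking each word (must be exactly 3 chars):
  'big' (len=3): no
  'fun' (len=3): no
  'hat' (len=3): no
  'pot' (len=3): no
  'tin' (len=3): no
Matching words: []
Total: 0

0


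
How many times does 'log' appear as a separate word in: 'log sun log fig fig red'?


Scanning each word for exact match 'log':
  Word 1: 'log' -> MATCH
  Word 2: 'sun' -> no
  Word 3: 'log' -> MATCH
  Word 4: 'fig' -> no
  Word 5: 'fig' -> no
  Word 6: 'red' -> no
Total matches: 2

2


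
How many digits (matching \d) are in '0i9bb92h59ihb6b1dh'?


\d matches any digit 0-9.
Scanning '0i9bb92h59ihb6b1dh':
  pos 0: '0' -> DIGIT
  pos 2: '9' -> DIGIT
  pos 5: '9' -> DIGIT
  pos 6: '2' -> DIGIT
  pos 8: '5' -> DIGIT
  pos 9: '9' -> DIGIT
  pos 13: '6' -> DIGIT
  pos 15: '1' -> DIGIT
Digits found: ['0', '9', '9', '2', '5', '9', '6', '1']
Total: 8

8


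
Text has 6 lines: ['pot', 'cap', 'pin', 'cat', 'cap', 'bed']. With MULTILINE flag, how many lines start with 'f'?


With MULTILINE flag, ^ matches the start of each line.
Lines: ['pot', 'cap', 'pin', 'cat', 'cap', 'bed']
Checking which lines start with 'f':
  Line 1: 'pot' -> no
  Line 2: 'cap' -> no
  Line 3: 'pin' -> no
  Line 4: 'cat' -> no
  Line 5: 'cap' -> no
  Line 6: 'bed' -> no
Matching lines: []
Count: 0

0


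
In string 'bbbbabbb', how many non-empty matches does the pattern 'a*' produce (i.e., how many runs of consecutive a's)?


Pattern 'a*' matches zero or more a's. We want non-empty runs of consecutive a's.
String: 'bbbbabbb'
Walking through the string to find runs of a's:
  Run 1: positions 4-4 -> 'a'
Non-empty runs found: ['a']
Count: 1

1


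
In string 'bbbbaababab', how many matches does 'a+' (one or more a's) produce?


Pattern 'a+' matches one or more consecutive a's.
String: 'bbbbaababab'
Scanning for runs of a:
  Match 1: 'aa' (length 2)
  Match 2: 'a' (length 1)
  Match 3: 'a' (length 1)
Total matches: 3

3


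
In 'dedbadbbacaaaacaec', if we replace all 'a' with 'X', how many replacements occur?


re.sub('a', 'X', text) replaces every occurrence of 'a' with 'X'.
Text: 'dedbadbbacaaaacaec'
Scanning for 'a':
  pos 4: 'a' -> replacement #1
  pos 8: 'a' -> replacement #2
  pos 10: 'a' -> replacement #3
  pos 11: 'a' -> replacement #4
  pos 12: 'a' -> replacement #5
  pos 13: 'a' -> replacement #6
  pos 15: 'a' -> replacement #7
Total replacements: 7

7


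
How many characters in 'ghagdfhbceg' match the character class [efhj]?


Character class [efhj] matches any of: {e, f, h, j}
Scanning string 'ghagdfhbceg' character by character:
  pos 0: 'g' -> no
  pos 1: 'h' -> MATCH
  pos 2: 'a' -> no
  pos 3: 'g' -> no
  pos 4: 'd' -> no
  pos 5: 'f' -> MATCH
  pos 6: 'h' -> MATCH
  pos 7: 'b' -> no
  pos 8: 'c' -> no
  pos 9: 'e' -> MATCH
  pos 10: 'g' -> no
Total matches: 4

4


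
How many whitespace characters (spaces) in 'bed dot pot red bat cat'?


\s matches whitespace characters (spaces, tabs, etc.).
Text: 'bed dot pot red bat cat'
This text has 6 words separated by spaces.
Number of spaces = number of words - 1 = 6 - 1 = 5

5


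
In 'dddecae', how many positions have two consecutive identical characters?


Looking for consecutive identical characters in 'dddecae':
  pos 0-1: 'd' vs 'd' -> MATCH ('dd')
  pos 1-2: 'd' vs 'd' -> MATCH ('dd')
  pos 2-3: 'd' vs 'e' -> different
  pos 3-4: 'e' vs 'c' -> different
  pos 4-5: 'c' vs 'a' -> different
  pos 5-6: 'a' vs 'e' -> different
Consecutive identical pairs: ['dd', 'dd']
Count: 2

2


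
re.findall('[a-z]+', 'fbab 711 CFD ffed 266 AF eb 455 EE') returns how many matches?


Pattern '[a-z]+' finds one or more lowercase letters.
Text: 'fbab 711 CFD ffed 266 AF eb 455 EE'
Scanning for matches:
  Match 1: 'fbab'
  Match 2: 'ffed'
  Match 3: 'eb'
Total matches: 3

3


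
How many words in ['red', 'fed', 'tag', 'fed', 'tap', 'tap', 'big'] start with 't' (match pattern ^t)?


Pattern ^t anchors to start of word. Check which words begin with 't':
  'red' -> no
  'fed' -> no
  'tag' -> MATCH (starts with 't')
  'fed' -> no
  'tap' -> MATCH (starts with 't')
  'tap' -> MATCH (starts with 't')
  'big' -> no
Matching words: ['tag', 'tap', 'tap']
Count: 3

3


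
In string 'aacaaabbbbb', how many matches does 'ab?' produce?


Pattern 'ab?' matches 'a' optionally followed by 'b'.
String: 'aacaaabbbbb'
Scanning left to right for 'a' then checking next char:
  Match 1: 'a' (a not followed by b)
  Match 2: 'a' (a not followed by b)
  Match 3: 'a' (a not followed by b)
  Match 4: 'a' (a not followed by b)
  Match 5: 'ab' (a followed by b)
Total matches: 5

5


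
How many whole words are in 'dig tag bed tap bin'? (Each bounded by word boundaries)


Word boundaries (\b) mark the start/end of each word.
Text: 'dig tag bed tap bin'
Splitting by whitespace:
  Word 1: 'dig'
  Word 2: 'tag'
  Word 3: 'bed'
  Word 4: 'tap'
  Word 5: 'bin'
Total whole words: 5

5


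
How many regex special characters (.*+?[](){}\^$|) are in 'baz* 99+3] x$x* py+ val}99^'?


Regex special characters are: . * + ? [ ] ( ) { } \ ^ $ |
Scanning 'baz* 99+3] x$x* py+ val}99^':
  pos 3: '*' -> SPECIAL
  pos 7: '+' -> SPECIAL
  pos 9: ']' -> SPECIAL
  pos 12: '$' -> SPECIAL
  pos 14: '*' -> SPECIAL
  pos 18: '+' -> SPECIAL
  pos 23: '}' -> SPECIAL
  pos 26: '^' -> SPECIAL
Special chars found: ['*', '+', ']', '$', '*', '+', '}', '^']
Total: 8

8


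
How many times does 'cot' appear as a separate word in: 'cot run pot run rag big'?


Scanning each word for exact match 'cot':
  Word 1: 'cot' -> MATCH
  Word 2: 'run' -> no
  Word 3: 'pot' -> no
  Word 4: 'run' -> no
  Word 5: 'rag' -> no
  Word 6: 'big' -> no
Total matches: 1

1


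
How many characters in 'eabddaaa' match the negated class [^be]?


Negated class [^be] matches any char NOT in {b, e}
Scanning 'eabddaaa':
  pos 0: 'e' -> no (excluded)
  pos 1: 'a' -> MATCH
  pos 2: 'b' -> no (excluded)
  pos 3: 'd' -> MATCH
  pos 4: 'd' -> MATCH
  pos 5: 'a' -> MATCH
  pos 6: 'a' -> MATCH
  pos 7: 'a' -> MATCH
Total matches: 6

6


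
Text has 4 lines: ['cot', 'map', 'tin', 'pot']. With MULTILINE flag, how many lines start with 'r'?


With MULTILINE flag, ^ matches the start of each line.
Lines: ['cot', 'map', 'tin', 'pot']
Checking which lines start with 'r':
  Line 1: 'cot' -> no
  Line 2: 'map' -> no
  Line 3: 'tin' -> no
  Line 4: 'pot' -> no
Matching lines: []
Count: 0

0


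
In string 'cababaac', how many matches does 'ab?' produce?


Pattern 'ab?' matches 'a' optionally followed by 'b'.
String: 'cababaac'
Scanning left to right for 'a' then checking next char:
  Match 1: 'ab' (a followed by b)
  Match 2: 'ab' (a followed by b)
  Match 3: 'a' (a not followed by b)
  Match 4: 'a' (a not followed by b)
Total matches: 4

4


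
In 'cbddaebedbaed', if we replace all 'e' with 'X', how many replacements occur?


re.sub('e', 'X', text) replaces every occurrence of 'e' with 'X'.
Text: 'cbddaebedbaed'
Scanning for 'e':
  pos 5: 'e' -> replacement #1
  pos 7: 'e' -> replacement #2
  pos 11: 'e' -> replacement #3
Total replacements: 3

3


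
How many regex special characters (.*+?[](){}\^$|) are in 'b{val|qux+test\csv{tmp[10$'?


Regex special characters are: . * + ? [ ] ( ) { } \ ^ $ |
Scanning 'b{val|qux+test\csv{tmp[10$':
  pos 1: '{' -> SPECIAL
  pos 5: '|' -> SPECIAL
  pos 9: '+' -> SPECIAL
  pos 14: '\' -> SPECIAL
  pos 18: '{' -> SPECIAL
  pos 22: '[' -> SPECIAL
  pos 25: '$' -> SPECIAL
Special chars found: ['{', '|', '+', '\\', '{', '[', '$']
Total: 7

7


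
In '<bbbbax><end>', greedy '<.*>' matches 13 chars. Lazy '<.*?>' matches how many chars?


Greedy '<.*>' tries to match as MUCH as possible.
Lazy '<.*?>' tries to match as LITTLE as possible.

String: '<bbbbax><end>'
Greedy '<.*>' starts at first '<' and extends to the LAST '>': '<bbbbax><end>' (13 chars)
Lazy '<.*?>' starts at first '<' and stops at the FIRST '>': '<bbbbax>' (8 chars)

8


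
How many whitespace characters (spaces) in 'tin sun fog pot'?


\s matches whitespace characters (spaces, tabs, etc.).
Text: 'tin sun fog pot'
This text has 4 words separated by spaces.
Number of spaces = number of words - 1 = 4 - 1 = 3

3


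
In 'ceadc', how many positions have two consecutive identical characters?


Looking for consecutive identical characters in 'ceadc':
  pos 0-1: 'c' vs 'e' -> different
  pos 1-2: 'e' vs 'a' -> different
  pos 2-3: 'a' vs 'd' -> different
  pos 3-4: 'd' vs 'c' -> different
Consecutive identical pairs: []
Count: 0

0
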